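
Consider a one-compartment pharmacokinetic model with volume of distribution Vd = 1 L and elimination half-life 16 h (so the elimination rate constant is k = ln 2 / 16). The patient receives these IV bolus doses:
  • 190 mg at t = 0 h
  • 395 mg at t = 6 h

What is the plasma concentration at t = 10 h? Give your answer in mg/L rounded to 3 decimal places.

455.354 mg/L

k = ln 2 / 16 = 0.04332 per h
Dose 1 (190 mg at t=0 h): 190·exp(−0.04332·10) = 123.200 mg/L
Dose 2 (395 mg at t=6 h): 395·exp(−0.04332·4) = 332.154 mg/L
C(10) = 123.200 + 332.154 = 455.354 mg/L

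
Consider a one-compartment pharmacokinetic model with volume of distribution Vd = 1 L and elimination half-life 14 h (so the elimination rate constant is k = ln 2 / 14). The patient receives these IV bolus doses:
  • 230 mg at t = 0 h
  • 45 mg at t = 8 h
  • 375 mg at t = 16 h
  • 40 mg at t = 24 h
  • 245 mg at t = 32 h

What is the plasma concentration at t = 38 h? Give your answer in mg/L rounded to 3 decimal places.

373.448 mg/L

k = ln 2 / 14 = 0.04951 per h
Dose 1 (230 mg at t=0 h): 230·exp(−0.04951·38) = 35.047 mg/L
Dose 2 (45 mg at t=8 h): 45·exp(−0.04951·30) = 10.189 mg/L
Dose 3 (375 mg at t=16 h): 375·exp(−0.04951·22) = 126.178 mg/L
Dose 4 (40 mg at t=24 h): 40·exp(−0.04951·14) = 20.000 mg/L
Dose 5 (245 mg at t=32 h): 245·exp(−0.04951·6) = 182.034 mg/L
C(38) = 35.047 + 10.189 + 126.178 + 20.000 + 182.034 = 373.448 mg/L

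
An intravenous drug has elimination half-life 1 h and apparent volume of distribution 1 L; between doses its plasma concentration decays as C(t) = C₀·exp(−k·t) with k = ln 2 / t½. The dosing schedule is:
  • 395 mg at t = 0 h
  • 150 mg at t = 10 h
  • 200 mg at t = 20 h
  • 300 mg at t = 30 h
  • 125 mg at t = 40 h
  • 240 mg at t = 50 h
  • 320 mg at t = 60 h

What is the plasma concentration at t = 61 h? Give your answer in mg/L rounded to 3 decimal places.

k = ln 2 / 1 = 0.69315 per h
Dose 1 (395 mg at t=0 h): 395·exp(−0.69315·61) = 0.000 mg/L
Dose 2 (150 mg at t=10 h): 150·exp(−0.69315·51) = 0.000 mg/L
Dose 3 (200 mg at t=20 h): 200·exp(−0.69315·41) = 0.000 mg/L
Dose 4 (300 mg at t=30 h): 300·exp(−0.69315·31) = 0.000 mg/L
Dose 5 (125 mg at t=40 h): 125·exp(−0.69315·21) = 0.000 mg/L
Dose 6 (240 mg at t=50 h): 240·exp(−0.69315·11) = 0.117 mg/L
Dose 7 (320 mg at t=60 h): 320·exp(−0.69315·1) = 160.000 mg/L
C(61) = 0.000 + 0.000 + 0.000 + 0.000 + 0.000 + 0.117 + 160.000 = 160.117 mg/L

160.117 mg/L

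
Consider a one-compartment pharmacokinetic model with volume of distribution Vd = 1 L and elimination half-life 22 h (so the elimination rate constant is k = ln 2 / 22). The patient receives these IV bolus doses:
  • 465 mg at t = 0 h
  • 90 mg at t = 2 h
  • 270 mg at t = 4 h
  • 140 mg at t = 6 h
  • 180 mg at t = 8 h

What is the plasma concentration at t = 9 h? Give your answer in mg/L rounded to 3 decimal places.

954.815 mg/L

k = ln 2 / 22 = 0.03151 per h
Dose 1 (465 mg at t=0 h): 465·exp(−0.03151·9) = 350.190 mg/L
Dose 2 (90 mg at t=2 h): 90·exp(−0.03151·7) = 72.187 mg/L
Dose 3 (270 mg at t=4 h): 270·exp(−0.03151·5) = 230.647 mg/L
Dose 4 (140 mg at t=6 h): 140·exp(−0.03151·3) = 127.373 mg/L
Dose 5 (180 mg at t=8 h): 180·exp(−0.03151·1) = 174.417 mg/L
C(9) = 350.190 + 72.187 + 230.647 + 127.373 + 174.417 = 954.815 mg/L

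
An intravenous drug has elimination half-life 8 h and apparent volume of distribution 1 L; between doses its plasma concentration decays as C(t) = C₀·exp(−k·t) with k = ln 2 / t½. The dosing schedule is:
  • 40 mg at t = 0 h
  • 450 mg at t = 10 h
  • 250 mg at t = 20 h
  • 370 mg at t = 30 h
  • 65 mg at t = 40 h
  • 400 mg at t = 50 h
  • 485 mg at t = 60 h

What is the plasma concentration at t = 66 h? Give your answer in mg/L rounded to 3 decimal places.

419.859 mg/L

k = ln 2 / 8 = 0.08664 per h
Dose 1 (40 mg at t=0 h): 40·exp(−0.08664·66) = 0.131 mg/L
Dose 2 (450 mg at t=10 h): 450·exp(−0.08664·56) = 3.516 mg/L
Dose 3 (250 mg at t=20 h): 250·exp(−0.08664·46) = 4.645 mg/L
Dose 4 (370 mg at t=30 h): 370·exp(−0.08664·36) = 16.352 mg/L
Dose 5 (65 mg at t=40 h): 65·exp(−0.08664·26) = 6.832 mg/L
Dose 6 (400 mg at t=50 h): 400·exp(−0.08664·16) = 100.000 mg/L
Dose 7 (485 mg at t=60 h): 485·exp(−0.08664·6) = 288.383 mg/L
C(66) = 0.131 + 3.516 + 4.645 + 16.352 + 6.832 + 100.000 + 288.383 = 419.859 mg/L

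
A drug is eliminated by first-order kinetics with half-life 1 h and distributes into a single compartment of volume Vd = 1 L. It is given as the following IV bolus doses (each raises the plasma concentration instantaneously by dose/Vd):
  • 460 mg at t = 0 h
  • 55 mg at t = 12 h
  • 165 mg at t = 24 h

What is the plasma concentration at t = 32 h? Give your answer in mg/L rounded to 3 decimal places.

0.645 mg/L

k = ln 2 / 1 = 0.69315 per h
Dose 1 (460 mg at t=0 h): 460·exp(−0.69315·32) = 0.000 mg/L
Dose 2 (55 mg at t=12 h): 55·exp(−0.69315·20) = 0.000 mg/L
Dose 3 (165 mg at t=24 h): 165·exp(−0.69315·8) = 0.645 mg/L
C(32) = 0.000 + 0.000 + 0.645 = 0.645 mg/L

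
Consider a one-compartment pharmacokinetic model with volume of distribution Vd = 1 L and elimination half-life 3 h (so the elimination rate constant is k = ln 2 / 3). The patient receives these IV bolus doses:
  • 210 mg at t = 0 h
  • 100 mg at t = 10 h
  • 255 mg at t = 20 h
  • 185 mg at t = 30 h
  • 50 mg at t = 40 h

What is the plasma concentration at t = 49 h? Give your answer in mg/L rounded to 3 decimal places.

8.873 mg/L

k = ln 2 / 3 = 0.23105 per h
Dose 1 (210 mg at t=0 h): 210·exp(−0.23105·49) = 0.003 mg/L
Dose 2 (100 mg at t=10 h): 100·exp(−0.23105·39) = 0.012 mg/L
Dose 3 (255 mg at t=20 h): 255·exp(−0.23105·29) = 0.314 mg/L
Dose 4 (185 mg at t=30 h): 185·exp(−0.23105·19) = 2.294 mg/L
Dose 5 (50 mg at t=40 h): 50·exp(−0.23105·9) = 6.250 mg/L
C(49) = 0.003 + 0.012 + 0.314 + 2.294 + 6.250 = 8.873 mg/L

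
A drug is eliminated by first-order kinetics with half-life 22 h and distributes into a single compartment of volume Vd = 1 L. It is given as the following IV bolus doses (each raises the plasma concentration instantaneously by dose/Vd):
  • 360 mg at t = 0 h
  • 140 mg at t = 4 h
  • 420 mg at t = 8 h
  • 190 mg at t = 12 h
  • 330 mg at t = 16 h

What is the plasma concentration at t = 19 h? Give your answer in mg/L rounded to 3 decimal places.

k = ln 2 / 22 = 0.03151 per h
Dose 1 (360 mg at t=0 h): 360·exp(−0.03151·19) = 197.844 mg/L
Dose 2 (140 mg at t=4 h): 140·exp(−0.03151·15) = 87.273 mg/L
Dose 3 (420 mg at t=8 h): 420·exp(−0.03151·11) = 296.985 mg/L
Dose 4 (190 mg at t=12 h): 190·exp(−0.03151·7) = 152.395 mg/L
Dose 5 (330 mg at t=16 h): 330·exp(−0.03151·3) = 300.237 mg/L
C(19) = 197.844 + 87.273 + 296.985 + 152.395 + 300.237 = 1034.734 mg/L

1034.734 mg/L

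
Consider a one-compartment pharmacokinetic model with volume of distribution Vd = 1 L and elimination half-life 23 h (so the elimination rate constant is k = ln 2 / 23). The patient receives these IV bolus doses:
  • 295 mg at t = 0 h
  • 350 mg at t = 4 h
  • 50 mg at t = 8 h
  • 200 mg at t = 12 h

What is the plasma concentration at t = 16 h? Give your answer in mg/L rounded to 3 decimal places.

642.503 mg/L

k = ln 2 / 23 = 0.03014 per h
Dose 1 (295 mg at t=0 h): 295·exp(−0.03014·16) = 182.142 mg/L
Dose 2 (350 mg at t=4 h): 350·exp(−0.03014·12) = 243.786 mg/L
Dose 3 (50 mg at t=8 h): 50·exp(−0.03014·8) = 39.288 mg/L
Dose 4 (200 mg at t=12 h): 200·exp(−0.03014·4) = 177.287 mg/L
C(16) = 182.142 + 243.786 + 39.288 + 177.287 = 642.503 mg/L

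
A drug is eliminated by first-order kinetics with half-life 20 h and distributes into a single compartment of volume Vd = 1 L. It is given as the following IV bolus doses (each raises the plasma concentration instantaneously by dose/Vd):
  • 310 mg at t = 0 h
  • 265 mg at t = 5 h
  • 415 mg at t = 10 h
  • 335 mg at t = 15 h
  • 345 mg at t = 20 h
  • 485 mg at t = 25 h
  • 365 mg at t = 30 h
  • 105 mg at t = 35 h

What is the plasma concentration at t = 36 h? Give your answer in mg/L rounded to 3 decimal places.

k = ln 2 / 20 = 0.03466 per h
Dose 1 (310 mg at t=0 h): 310·exp(−0.03466·36) = 89.024 mg/L
Dose 2 (265 mg at t=5 h): 265·exp(−0.03466·31) = 90.500 mg/L
Dose 3 (415 mg at t=10 h): 415·exp(−0.03466·26) = 168.542 mg/L
Dose 4 (335 mg at t=15 h): 335·exp(−0.03466·21) = 161.794 mg/L
Dose 5 (345 mg at t=20 h): 345·exp(−0.03466·16) = 198.150 mg/L
Dose 6 (485 mg at t=25 h): 485·exp(−0.03466·11) = 331.265 mg/L
Dose 7 (365 mg at t=30 h): 365·exp(−0.03466·6) = 296.472 mg/L
Dose 8 (105 mg at t=35 h): 105·exp(−0.03466·1) = 101.423 mg/L
C(36) = 89.024 + 90.500 + 168.542 + 161.794 + 198.150 + 331.265 + 296.472 + 101.423 = 1437.172 mg/L

1437.172 mg/L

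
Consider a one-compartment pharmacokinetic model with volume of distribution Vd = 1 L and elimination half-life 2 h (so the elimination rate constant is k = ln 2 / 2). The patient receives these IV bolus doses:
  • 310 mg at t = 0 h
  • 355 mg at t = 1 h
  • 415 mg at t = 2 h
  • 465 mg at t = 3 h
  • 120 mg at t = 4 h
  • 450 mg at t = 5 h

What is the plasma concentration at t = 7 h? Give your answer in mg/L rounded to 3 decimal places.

k = ln 2 / 2 = 0.34657 per h
Dose 1 (310 mg at t=0 h): 310·exp(−0.34657·7) = 27.400 mg/L
Dose 2 (355 mg at t=1 h): 355·exp(−0.34657·6) = 44.375 mg/L
Dose 3 (415 mg at t=2 h): 415·exp(−0.34657·5) = 73.362 mg/L
Dose 4 (465 mg at t=3 h): 465·exp(−0.34657·4) = 116.250 mg/L
Dose 5 (120 mg at t=4 h): 120·exp(−0.34657·3) = 42.426 mg/L
Dose 6 (450 mg at t=5 h): 450·exp(−0.34657·2) = 225.000 mg/L
C(7) = 27.400 + 44.375 + 73.362 + 116.250 + 42.426 + 225.000 = 528.814 mg/L

528.814 mg/L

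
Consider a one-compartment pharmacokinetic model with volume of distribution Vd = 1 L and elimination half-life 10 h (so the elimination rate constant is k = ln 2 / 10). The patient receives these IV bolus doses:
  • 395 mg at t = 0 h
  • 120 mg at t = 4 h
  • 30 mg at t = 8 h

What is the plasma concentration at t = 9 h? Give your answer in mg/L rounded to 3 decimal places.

324.519 mg/L

k = ln 2 / 10 = 0.06931 per h
Dose 1 (395 mg at t=0 h): 395·exp(−0.06931·9) = 211.675 mg/L
Dose 2 (120 mg at t=4 h): 120·exp(−0.06931·5) = 84.853 mg/L
Dose 3 (30 mg at t=8 h): 30·exp(−0.06931·1) = 27.991 mg/L
C(9) = 211.675 + 84.853 + 27.991 = 324.519 mg/L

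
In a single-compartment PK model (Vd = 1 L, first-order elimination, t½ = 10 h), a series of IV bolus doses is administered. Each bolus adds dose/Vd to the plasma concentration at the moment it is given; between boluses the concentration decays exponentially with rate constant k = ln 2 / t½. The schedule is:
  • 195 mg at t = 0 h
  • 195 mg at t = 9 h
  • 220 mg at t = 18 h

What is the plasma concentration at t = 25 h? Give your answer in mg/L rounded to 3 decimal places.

234.223 mg/L

k = ln 2 / 10 = 0.06931 per h
Dose 1 (195 mg at t=0 h): 195·exp(−0.06931·25) = 34.471 mg/L
Dose 2 (195 mg at t=9 h): 195·exp(−0.06931·16) = 64.326 mg/L
Dose 3 (220 mg at t=18 h): 220·exp(−0.06931·7) = 135.426 mg/L
C(25) = 34.471 + 64.326 + 135.426 = 234.223 mg/L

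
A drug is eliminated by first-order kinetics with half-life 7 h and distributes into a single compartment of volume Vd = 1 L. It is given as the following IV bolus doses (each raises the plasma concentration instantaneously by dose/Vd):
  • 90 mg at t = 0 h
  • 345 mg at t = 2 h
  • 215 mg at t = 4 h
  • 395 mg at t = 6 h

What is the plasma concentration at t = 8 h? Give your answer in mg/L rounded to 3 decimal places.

699.930 mg/L

k = ln 2 / 7 = 0.09902 per h
Dose 1 (90 mg at t=0 h): 90·exp(−0.09902·8) = 40.758 mg/L
Dose 2 (345 mg at t=2 h): 345·exp(−0.09902·6) = 190.455 mg/L
Dose 3 (215 mg at t=4 h): 215·exp(−0.09902·4) = 144.684 mg/L
Dose 4 (395 mg at t=6 h): 395·exp(−0.09902·2) = 324.032 mg/L
C(8) = 40.758 + 190.455 + 144.684 + 324.032 = 699.930 mg/L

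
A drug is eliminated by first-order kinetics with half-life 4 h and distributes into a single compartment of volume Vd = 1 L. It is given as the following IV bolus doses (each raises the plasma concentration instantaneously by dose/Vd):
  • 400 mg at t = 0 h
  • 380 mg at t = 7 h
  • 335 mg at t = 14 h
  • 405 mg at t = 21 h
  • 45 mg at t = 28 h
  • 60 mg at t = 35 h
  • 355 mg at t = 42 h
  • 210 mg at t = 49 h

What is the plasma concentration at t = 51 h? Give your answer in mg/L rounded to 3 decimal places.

230.739 mg/L

k = ln 2 / 4 = 0.17329 per h
Dose 1 (400 mg at t=0 h): 400·exp(−0.17329·51) = 0.058 mg/L
Dose 2 (380 mg at t=7 h): 380·exp(−0.17329·44) = 0.186 mg/L
Dose 3 (335 mg at t=14 h): 335·exp(−0.17329·37) = 0.550 mg/L
Dose 4 (405 mg at t=21 h): 405·exp(−0.17329·30) = 2.237 mg/L
Dose 5 (45 mg at t=28 h): 45·exp(−0.17329·23) = 0.836 mg/L
Dose 6 (60 mg at t=35 h): 60·exp(−0.17329·16) = 3.750 mg/L
Dose 7 (355 mg at t=42 h): 355·exp(−0.17329·9) = 74.630 mg/L
Dose 8 (210 mg at t=49 h): 210·exp(−0.17329·2) = 148.492 mg/L
C(51) = 0.058 + 0.186 + 0.550 + 2.237 + 0.836 + 3.750 + 74.630 + 148.492 = 230.739 mg/L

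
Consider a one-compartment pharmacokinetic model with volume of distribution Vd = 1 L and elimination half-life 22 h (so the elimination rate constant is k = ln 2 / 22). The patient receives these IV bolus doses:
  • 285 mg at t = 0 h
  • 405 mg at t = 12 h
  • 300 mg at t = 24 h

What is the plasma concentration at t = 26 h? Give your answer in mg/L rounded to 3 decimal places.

667.856 mg/L

k = ln 2 / 22 = 0.03151 per h
Dose 1 (285 mg at t=0 h): 285·exp(−0.03151·26) = 125.627 mg/L
Dose 2 (405 mg at t=12 h): 405·exp(−0.03151·14) = 260.550 mg/L
Dose 3 (300 mg at t=24 h): 300·exp(−0.03151·2) = 281.679 mg/L
C(26) = 125.627 + 260.550 + 281.679 = 667.856 mg/L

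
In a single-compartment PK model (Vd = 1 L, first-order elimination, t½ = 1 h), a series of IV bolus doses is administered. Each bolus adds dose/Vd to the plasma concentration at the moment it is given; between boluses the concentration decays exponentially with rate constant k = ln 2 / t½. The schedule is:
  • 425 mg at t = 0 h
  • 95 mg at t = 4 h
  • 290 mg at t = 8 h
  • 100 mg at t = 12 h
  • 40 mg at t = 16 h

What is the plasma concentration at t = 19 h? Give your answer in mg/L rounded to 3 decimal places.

k = ln 2 / 1 = 0.69315 per h
Dose 1 (425 mg at t=0 h): 425·exp(−0.69315·19) = 0.001 mg/L
Dose 2 (95 mg at t=4 h): 95·exp(−0.69315·15) = 0.003 mg/L
Dose 3 (290 mg at t=8 h): 290·exp(−0.69315·11) = 0.142 mg/L
Dose 4 (100 mg at t=12 h): 100·exp(−0.69315·7) = 0.781 mg/L
Dose 5 (40 mg at t=16 h): 40·exp(−0.69315·3) = 5.000 mg/L
C(19) = 0.001 + 0.003 + 0.142 + 0.781 + 5.000 = 5.927 mg/L

5.927 mg/L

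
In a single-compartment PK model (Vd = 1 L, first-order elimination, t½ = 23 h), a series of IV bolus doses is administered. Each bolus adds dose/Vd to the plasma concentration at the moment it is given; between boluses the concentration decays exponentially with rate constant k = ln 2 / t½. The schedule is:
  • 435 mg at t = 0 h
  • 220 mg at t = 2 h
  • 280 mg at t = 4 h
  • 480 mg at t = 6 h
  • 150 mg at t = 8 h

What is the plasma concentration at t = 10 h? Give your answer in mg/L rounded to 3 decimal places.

1295.083 mg/L

k = ln 2 / 23 = 0.03014 per h
Dose 1 (435 mg at t=0 h): 435·exp(−0.03014·10) = 321.815 mg/L
Dose 2 (220 mg at t=2 h): 220·exp(−0.03014·8) = 172.869 mg/L
Dose 3 (280 mg at t=4 h): 280·exp(−0.03014·6) = 233.684 mg/L
Dose 4 (480 mg at t=6 h): 480·exp(−0.03014·4) = 425.489 mg/L
Dose 5 (150 mg at t=8 h): 150·exp(−0.03014·2) = 141.226 mg/L
C(10) = 321.815 + 172.869 + 233.684 + 425.489 + 141.226 = 1295.083 mg/L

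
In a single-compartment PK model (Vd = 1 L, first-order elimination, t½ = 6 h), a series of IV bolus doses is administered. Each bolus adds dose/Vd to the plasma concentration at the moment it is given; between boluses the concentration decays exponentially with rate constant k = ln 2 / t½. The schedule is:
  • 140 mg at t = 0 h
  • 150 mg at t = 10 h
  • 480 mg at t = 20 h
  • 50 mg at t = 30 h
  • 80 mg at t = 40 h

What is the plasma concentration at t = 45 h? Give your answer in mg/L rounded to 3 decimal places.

83.868 mg/L

k = ln 2 / 6 = 0.11552 per h
Dose 1 (140 mg at t=0 h): 140·exp(−0.11552·45) = 0.773 mg/L
Dose 2 (150 mg at t=10 h): 150·exp(−0.11552·35) = 2.631 mg/L
Dose 3 (480 mg at t=20 h): 480·exp(−0.11552·25) = 26.727 mg/L
Dose 4 (50 mg at t=30 h): 50·exp(−0.11552·15) = 8.839 mg/L
Dose 5 (80 mg at t=40 h): 80·exp(−0.11552·5) = 44.898 mg/L
C(45) = 0.773 + 2.631 + 26.727 + 8.839 + 44.898 = 83.868 mg/L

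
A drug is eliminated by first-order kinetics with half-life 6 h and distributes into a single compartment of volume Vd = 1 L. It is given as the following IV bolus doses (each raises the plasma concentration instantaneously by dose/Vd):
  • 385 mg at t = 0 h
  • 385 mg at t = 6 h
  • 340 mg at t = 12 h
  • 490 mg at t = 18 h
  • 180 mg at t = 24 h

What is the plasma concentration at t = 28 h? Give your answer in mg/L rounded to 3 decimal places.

k = ln 2 / 6 = 0.11552 per h
Dose 1 (385 mg at t=0 h): 385·exp(−0.11552·28) = 15.158 mg/L
Dose 2 (385 mg at t=6 h): 385·exp(−0.11552·22) = 30.317 mg/L
Dose 3 (340 mg at t=12 h): 340·exp(−0.11552·16) = 53.547 mg/L
Dose 4 (490 mg at t=18 h): 490·exp(−0.11552·10) = 154.340 mg/L
Dose 5 (180 mg at t=24 h): 180·exp(−0.11552·4) = 113.393 mg/L
C(28) = 15.158 + 30.317 + 53.547 + 154.340 + 113.393 = 366.755 mg/L

366.755 mg/L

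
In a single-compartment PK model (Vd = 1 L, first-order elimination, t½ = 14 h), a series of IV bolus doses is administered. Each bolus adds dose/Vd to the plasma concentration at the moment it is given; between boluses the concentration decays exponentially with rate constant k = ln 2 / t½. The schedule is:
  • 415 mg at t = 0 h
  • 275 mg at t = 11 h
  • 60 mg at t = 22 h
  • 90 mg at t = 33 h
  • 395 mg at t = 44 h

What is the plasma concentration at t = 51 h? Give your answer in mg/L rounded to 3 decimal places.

k = ln 2 / 14 = 0.04951 per h
Dose 1 (415 mg at t=0 h): 415·exp(−0.04951·51) = 33.223 mg/L
Dose 2 (275 mg at t=11 h): 275·exp(−0.04951·40) = 37.953 mg/L
Dose 3 (60 mg at t=22 h): 60·exp(−0.04951·29) = 14.275 mg/L
Dose 4 (90 mg at t=33 h): 90·exp(−0.04951·18) = 36.915 mg/L
Dose 5 (395 mg at t=44 h): 395·exp(−0.04951·7) = 279.307 mg/L
C(51) = 33.223 + 37.953 + 14.275 + 36.915 + 279.307 = 401.674 mg/L

401.674 mg/L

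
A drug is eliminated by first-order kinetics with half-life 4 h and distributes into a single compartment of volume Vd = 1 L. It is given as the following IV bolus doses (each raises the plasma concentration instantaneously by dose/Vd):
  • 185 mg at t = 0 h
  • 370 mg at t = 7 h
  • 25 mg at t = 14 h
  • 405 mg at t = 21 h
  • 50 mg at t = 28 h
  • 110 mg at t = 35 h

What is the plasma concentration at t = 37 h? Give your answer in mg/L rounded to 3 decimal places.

116.418 mg/L

k = ln 2 / 4 = 0.17329 per h
Dose 1 (185 mg at t=0 h): 185·exp(−0.17329·37) = 0.304 mg/L
Dose 2 (370 mg at t=7 h): 370·exp(−0.17329·30) = 2.044 mg/L
Dose 3 (25 mg at t=14 h): 25·exp(−0.17329·23) = 0.465 mg/L
Dose 4 (405 mg at t=21 h): 405·exp(−0.17329·16) = 25.312 mg/L
Dose 5 (50 mg at t=28 h): 50·exp(−0.17329·9) = 10.511 mg/L
Dose 6 (110 mg at t=35 h): 110·exp(−0.17329·2) = 77.782 mg/L
C(37) = 0.304 + 2.044 + 0.465 + 25.312 + 10.511 + 77.782 = 116.418 mg/L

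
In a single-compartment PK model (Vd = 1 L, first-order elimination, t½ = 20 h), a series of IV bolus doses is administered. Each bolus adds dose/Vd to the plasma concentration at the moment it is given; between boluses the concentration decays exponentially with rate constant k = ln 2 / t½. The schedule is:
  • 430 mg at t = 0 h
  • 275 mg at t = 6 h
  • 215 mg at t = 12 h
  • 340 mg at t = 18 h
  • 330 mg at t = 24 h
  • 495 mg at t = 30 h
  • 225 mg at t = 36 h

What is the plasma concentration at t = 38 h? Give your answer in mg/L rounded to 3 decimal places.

1251.460 mg/L

k = ln 2 / 20 = 0.03466 per h
Dose 1 (430 mg at t=0 h): 430·exp(−0.03466·38) = 115.216 mg/L
Dose 2 (275 mg at t=6 h): 275·exp(−0.03466·32) = 90.716 mg/L
Dose 3 (215 mg at t=12 h): 215·exp(−0.03466·26) = 87.317 mg/L
Dose 4 (340 mg at t=18 h): 340·exp(−0.03466·20) = 170.000 mg/L
Dose 5 (330 mg at t=24 h): 330·exp(−0.03466·14) = 203.139 mg/L
Dose 6 (495 mg at t=30 h): 495·exp(−0.03466·8) = 375.140 mg/L
Dose 7 (225 mg at t=36 h): 225·exp(−0.03466·2) = 209.932 mg/L
C(38) = 115.216 + 90.716 + 87.317 + 170.000 + 203.139 + 375.140 + 209.932 = 1251.460 mg/L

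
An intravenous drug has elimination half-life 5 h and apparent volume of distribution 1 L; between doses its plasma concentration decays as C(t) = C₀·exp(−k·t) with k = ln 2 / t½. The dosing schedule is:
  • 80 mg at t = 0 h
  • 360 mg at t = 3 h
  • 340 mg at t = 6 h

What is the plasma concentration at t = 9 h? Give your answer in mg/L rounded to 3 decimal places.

k = ln 2 / 5 = 0.13863 per h
Dose 1 (80 mg at t=0 h): 80·exp(−0.13863·9) = 22.974 mg/L
Dose 2 (360 mg at t=3 h): 360·exp(−0.13863·6) = 156.699 mg/L
Dose 3 (340 mg at t=6 h): 340·exp(−0.13863·3) = 224.316 mg/L
C(9) = 22.974 + 156.699 + 224.316 = 403.989 mg/L

403.989 mg/L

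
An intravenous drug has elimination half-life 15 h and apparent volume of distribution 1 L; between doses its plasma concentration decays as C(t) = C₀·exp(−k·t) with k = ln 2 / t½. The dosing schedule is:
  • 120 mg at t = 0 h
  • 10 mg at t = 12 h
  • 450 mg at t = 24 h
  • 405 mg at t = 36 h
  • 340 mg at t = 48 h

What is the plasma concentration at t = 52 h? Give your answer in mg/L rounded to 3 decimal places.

k = ln 2 / 15 = 0.04621 per h
Dose 1 (120 mg at t=0 h): 120·exp(−0.04621·52) = 10.855 mg/L
Dose 2 (10 mg at t=12 h): 10·exp(−0.04621·40) = 1.575 mg/L
Dose 3 (450 mg at t=24 h): 450·exp(−0.04621·28) = 123.393 mg/L
Dose 4 (405 mg at t=36 h): 405·exp(−0.04621·16) = 193.355 mg/L
Dose 5 (340 mg at t=48 h): 340·exp(−0.04621·4) = 282.621 mg/L
C(52) = 10.855 + 1.575 + 123.393 + 193.355 + 282.621 = 611.799 mg/L

611.799 mg/L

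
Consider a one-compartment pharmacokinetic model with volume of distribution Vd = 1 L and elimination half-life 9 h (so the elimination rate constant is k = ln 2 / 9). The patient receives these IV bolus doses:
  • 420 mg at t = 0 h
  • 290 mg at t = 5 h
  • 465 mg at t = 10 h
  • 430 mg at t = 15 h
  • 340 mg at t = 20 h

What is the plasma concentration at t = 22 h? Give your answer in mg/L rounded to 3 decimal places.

882.267 mg/L

k = ln 2 / 9 = 0.07702 per h
Dose 1 (420 mg at t=0 h): 420·exp(−0.07702·22) = 77.161 mg/L
Dose 2 (290 mg at t=5 h): 290·exp(−0.07702·17) = 78.304 mg/L
Dose 3 (465 mg at t=10 h): 465·exp(−0.07702·12) = 184.535 mg/L
Dose 4 (430 mg at t=15 h): 430·exp(−0.07702·7) = 250.804 mg/L
Dose 5 (340 mg at t=20 h): 340·exp(−0.07702·2) = 291.463 mg/L
C(22) = 77.161 + 78.304 + 184.535 + 250.804 + 291.463 = 882.267 mg/L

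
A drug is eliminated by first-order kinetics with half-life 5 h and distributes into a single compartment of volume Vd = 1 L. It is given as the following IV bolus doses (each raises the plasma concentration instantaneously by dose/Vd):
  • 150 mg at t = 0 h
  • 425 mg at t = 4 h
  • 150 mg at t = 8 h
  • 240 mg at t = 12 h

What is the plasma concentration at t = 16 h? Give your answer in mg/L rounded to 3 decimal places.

284.171 mg/L

k = ln 2 / 5 = 0.13863 per h
Dose 1 (150 mg at t=0 h): 150·exp(−0.13863·16) = 16.323 mg/L
Dose 2 (425 mg at t=4 h): 425·exp(−0.13863·12) = 80.522 mg/L
Dose 3 (150 mg at t=8 h): 150·exp(−0.13863·8) = 49.482 mg/L
Dose 4 (240 mg at t=12 h): 240·exp(−0.13863·4) = 137.844 mg/L
C(16) = 16.323 + 80.522 + 49.482 + 137.844 = 284.171 mg/L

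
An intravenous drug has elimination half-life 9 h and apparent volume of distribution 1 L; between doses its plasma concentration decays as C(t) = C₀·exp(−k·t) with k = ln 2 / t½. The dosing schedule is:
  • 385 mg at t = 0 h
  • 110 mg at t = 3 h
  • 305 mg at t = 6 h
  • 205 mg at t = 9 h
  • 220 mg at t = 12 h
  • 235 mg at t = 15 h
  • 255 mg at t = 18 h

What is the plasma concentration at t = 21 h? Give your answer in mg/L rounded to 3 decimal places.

k = ln 2 / 9 = 0.07702 per h
Dose 1 (385 mg at t=0 h): 385·exp(−0.07702·21) = 76.394 mg/L
Dose 2 (110 mg at t=3 h): 110·exp(−0.07702·18) = 27.500 mg/L
Dose 3 (305 mg at t=6 h): 305·exp(−0.07702·15) = 96.069 mg/L
Dose 4 (205 mg at t=9 h): 205·exp(−0.07702·12) = 81.354 mg/L
Dose 5 (220 mg at t=12 h): 220·exp(−0.07702·9) = 110.000 mg/L
Dose 6 (235 mg at t=15 h): 235·exp(−0.07702·6) = 148.041 mg/L
Dose 7 (255 mg at t=18 h): 255·exp(−0.07702·3) = 202.394 mg/L
C(21) = 76.394 + 27.500 + 96.069 + 81.354 + 110.000 + 148.041 + 202.394 = 741.751 mg/L

741.751 mg/L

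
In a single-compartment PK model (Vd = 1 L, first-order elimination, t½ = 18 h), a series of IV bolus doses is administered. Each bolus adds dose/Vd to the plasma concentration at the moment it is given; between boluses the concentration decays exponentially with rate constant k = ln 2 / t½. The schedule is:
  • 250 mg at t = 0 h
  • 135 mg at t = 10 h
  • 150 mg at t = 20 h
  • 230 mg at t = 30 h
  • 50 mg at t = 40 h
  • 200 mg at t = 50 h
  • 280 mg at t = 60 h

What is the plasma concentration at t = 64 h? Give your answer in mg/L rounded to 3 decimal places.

504.322 mg/L

k = ln 2 / 18 = 0.03851 per h
Dose 1 (250 mg at t=0 h): 250·exp(−0.03851·64) = 21.262 mg/L
Dose 2 (135 mg at t=10 h): 135·exp(−0.03851·54) = 16.875 mg/L
Dose 3 (150 mg at t=20 h): 150·exp(−0.03851·44) = 27.558 mg/L
Dose 4 (230 mg at t=30 h): 230·exp(−0.03851·34) = 62.103 mg/L
Dose 5 (50 mg at t=40 h): 50·exp(−0.03851·24) = 19.843 mg/L
Dose 6 (200 mg at t=50 h): 200·exp(−0.03851·14) = 116.653 mg/L
Dose 7 (280 mg at t=60 h): 280·exp(−0.03851·4) = 240.028 mg/L
C(64) = 21.262 + 16.875 + 27.558 + 62.103 + 19.843 + 116.653 + 240.028 = 504.322 mg/L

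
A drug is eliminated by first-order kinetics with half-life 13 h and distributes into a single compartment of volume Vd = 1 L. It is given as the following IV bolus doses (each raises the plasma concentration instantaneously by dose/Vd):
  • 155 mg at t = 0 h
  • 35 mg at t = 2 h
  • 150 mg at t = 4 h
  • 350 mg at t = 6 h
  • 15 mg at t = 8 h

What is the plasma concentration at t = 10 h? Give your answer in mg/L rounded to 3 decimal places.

518.981 mg/L

k = ln 2 / 13 = 0.05332 per h
Dose 1 (155 mg at t=0 h): 155·exp(−0.05332·10) = 90.943 mg/L
Dose 2 (35 mg at t=2 h): 35·exp(−0.05332·8) = 22.846 mg/L
Dose 3 (150 mg at t=4 h): 150·exp(−0.05332·6) = 108.932 mg/L
Dose 4 (350 mg at t=6 h): 350·exp(−0.05332·4) = 282.777 mg/L
Dose 5 (15 mg at t=8 h): 15·exp(−0.05332·2) = 13.483 mg/L
C(10) = 90.943 + 22.846 + 108.932 + 282.777 + 13.483 = 518.981 mg/L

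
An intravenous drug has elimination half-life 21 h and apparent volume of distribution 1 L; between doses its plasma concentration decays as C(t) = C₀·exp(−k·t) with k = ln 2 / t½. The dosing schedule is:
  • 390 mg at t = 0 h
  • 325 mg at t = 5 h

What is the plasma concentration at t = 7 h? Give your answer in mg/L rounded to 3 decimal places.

613.781 mg/L

k = ln 2 / 21 = 0.03301 per h
Dose 1 (390 mg at t=0 h): 390·exp(−0.03301·7) = 309.543 mg/L
Dose 2 (325 mg at t=5 h): 325·exp(−0.03301·2) = 304.238 mg/L
C(7) = 309.543 + 304.238 = 613.781 mg/L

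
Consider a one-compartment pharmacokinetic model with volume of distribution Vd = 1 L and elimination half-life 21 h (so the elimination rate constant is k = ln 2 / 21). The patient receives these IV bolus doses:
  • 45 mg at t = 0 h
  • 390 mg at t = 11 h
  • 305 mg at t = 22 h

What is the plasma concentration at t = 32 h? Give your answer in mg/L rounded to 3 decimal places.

k = ln 2 / 21 = 0.03301 per h
Dose 1 (45 mg at t=0 h): 45·exp(−0.03301·32) = 15.649 mg/L
Dose 2 (390 mg at t=11 h): 390·exp(−0.03301·21) = 195.000 mg/L
Dose 3 (305 mg at t=22 h): 305·exp(−0.03301·10) = 219.256 mg/L
C(32) = 15.649 + 195.000 + 219.256 = 429.906 mg/L

429.906 mg/L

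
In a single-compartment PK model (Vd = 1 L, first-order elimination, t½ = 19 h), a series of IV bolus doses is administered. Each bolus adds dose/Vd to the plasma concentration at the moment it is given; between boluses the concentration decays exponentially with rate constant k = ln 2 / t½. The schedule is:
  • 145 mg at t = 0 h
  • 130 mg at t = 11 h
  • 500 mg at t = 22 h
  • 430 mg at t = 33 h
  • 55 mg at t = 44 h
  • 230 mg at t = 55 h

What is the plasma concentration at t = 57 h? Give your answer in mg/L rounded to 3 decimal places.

609.052 mg/L

k = ln 2 / 19 = 0.03648 per h
Dose 1 (145 mg at t=0 h): 145·exp(−0.03648·57) = 18.125 mg/L
Dose 2 (130 mg at t=11 h): 130·exp(−0.03648·46) = 24.274 mg/L
Dose 3 (500 mg at t=22 h): 500·exp(−0.03648·35) = 139.457 mg/L
Dose 4 (430 mg at t=33 h): 430·exp(−0.03648·24) = 179.151 mg/L
Dose 5 (55 mg at t=44 h): 55·exp(−0.03648·13) = 34.229 mg/L
Dose 6 (230 mg at t=55 h): 230·exp(−0.03648·2) = 213.816 mg/L
C(57) = 18.125 + 24.274 + 139.457 + 179.151 + 34.229 + 213.816 = 609.052 mg/L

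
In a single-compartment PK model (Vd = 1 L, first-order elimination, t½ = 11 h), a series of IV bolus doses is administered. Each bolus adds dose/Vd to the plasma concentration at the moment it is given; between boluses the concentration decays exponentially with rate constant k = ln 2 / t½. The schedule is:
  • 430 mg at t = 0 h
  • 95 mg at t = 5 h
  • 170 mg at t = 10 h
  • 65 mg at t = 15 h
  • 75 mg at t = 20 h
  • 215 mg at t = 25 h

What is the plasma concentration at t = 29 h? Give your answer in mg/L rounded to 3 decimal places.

k = ln 2 / 11 = 0.06301 per h
Dose 1 (430 mg at t=0 h): 430·exp(−0.06301·29) = 69.158 mg/L
Dose 2 (95 mg at t=5 h): 95·exp(−0.06301·24) = 20.938 mg/L
Dose 3 (170 mg at t=10 h): 170·exp(−0.06301·19) = 51.344 mg/L
Dose 4 (65 mg at t=15 h): 65·exp(−0.06301·14) = 26.902 mg/L
Dose 5 (75 mg at t=20 h): 75·exp(−0.06301·9) = 42.537 mg/L
Dose 6 (215 mg at t=25 h): 215·exp(−0.06301·4) = 167.099 mg/L
C(29) = 69.158 + 20.938 + 51.344 + 26.902 + 42.537 + 167.099 = 377.977 mg/L

377.977 mg/L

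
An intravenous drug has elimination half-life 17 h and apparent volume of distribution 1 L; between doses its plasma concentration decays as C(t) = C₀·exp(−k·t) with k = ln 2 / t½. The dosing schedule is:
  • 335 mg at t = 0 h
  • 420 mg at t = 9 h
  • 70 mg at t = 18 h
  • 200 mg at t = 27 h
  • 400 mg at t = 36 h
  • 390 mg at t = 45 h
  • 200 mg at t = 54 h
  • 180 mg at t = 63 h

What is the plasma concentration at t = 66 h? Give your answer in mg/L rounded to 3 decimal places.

679.749 mg/L

k = ln 2 / 17 = 0.04077 per h
Dose 1 (335 mg at t=0 h): 335·exp(−0.04077·66) = 22.716 mg/L
Dose 2 (420 mg at t=9 h): 420·exp(−0.04077·57) = 41.107 mg/L
Dose 3 (70 mg at t=18 h): 70·exp(−0.04077·48) = 9.889 mg/L
Dose 4 (200 mg at t=27 h): 200·exp(−0.04077·39) = 40.779 mg/L
Dose 5 (400 mg at t=36 h): 400·exp(−0.04077·30) = 117.715 mg/L
Dose 6 (390 mg at t=45 h): 390·exp(−0.04077·21) = 165.655 mg/L
Dose 7 (200 mg at t=54 h): 200·exp(−0.04077·12) = 122.613 mg/L
Dose 8 (180 mg at t=63 h): 180·exp(−0.04077·3) = 159.276 mg/L
C(66) = 22.716 + 41.107 + 9.889 + 40.779 + 117.715 + 165.655 + 122.613 + 159.276 = 679.749 mg/L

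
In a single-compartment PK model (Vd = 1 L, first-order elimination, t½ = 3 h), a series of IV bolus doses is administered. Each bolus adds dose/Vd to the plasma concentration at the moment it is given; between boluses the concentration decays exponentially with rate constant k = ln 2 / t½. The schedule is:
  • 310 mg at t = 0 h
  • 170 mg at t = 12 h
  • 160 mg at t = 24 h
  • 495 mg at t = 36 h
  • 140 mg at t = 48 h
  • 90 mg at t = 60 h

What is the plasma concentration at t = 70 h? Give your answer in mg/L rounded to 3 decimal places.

9.993 mg/L

k = ln 2 / 3 = 0.23105 per h
Dose 1 (310 mg at t=0 h): 310·exp(−0.23105·70) = 0.000 mg/L
Dose 2 (170 mg at t=12 h): 170·exp(−0.23105·58) = 0.000 mg/L
Dose 3 (160 mg at t=24 h): 160·exp(−0.23105·46) = 0.004 mg/L
Dose 4 (495 mg at t=36 h): 495·exp(−0.23105·34) = 0.192 mg/L
Dose 5 (140 mg at t=48 h): 140·exp(−0.23105·22) = 0.868 mg/L
Dose 6 (90 mg at t=60 h): 90·exp(−0.23105·10) = 8.929 mg/L
C(70) = 0.000 + 0.000 + 0.004 + 0.192 + 0.868 + 8.929 = 9.993 mg/L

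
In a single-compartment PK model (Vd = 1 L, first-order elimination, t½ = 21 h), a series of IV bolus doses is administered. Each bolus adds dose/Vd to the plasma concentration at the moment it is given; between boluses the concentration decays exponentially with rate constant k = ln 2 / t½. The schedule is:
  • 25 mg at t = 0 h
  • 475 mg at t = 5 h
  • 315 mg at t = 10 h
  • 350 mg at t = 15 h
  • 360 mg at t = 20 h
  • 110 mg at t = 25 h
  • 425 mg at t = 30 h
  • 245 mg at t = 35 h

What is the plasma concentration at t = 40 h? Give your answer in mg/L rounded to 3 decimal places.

k = ln 2 / 21 = 0.03301 per h
Dose 1 (25 mg at t=0 h): 25·exp(−0.03301·40) = 6.677 mg/L
Dose 2 (475 mg at t=5 h): 475·exp(−0.03301·35) = 149.616 mg/L
Dose 3 (315 mg at t=10 h): 315·exp(−0.03301·30) = 117.022 mg/L
Dose 4 (350 mg at t=15 h): 350·exp(−0.03301·25) = 153.355 mg/L
Dose 5 (360 mg at t=20 h): 360·exp(−0.03301·20) = 186.040 mg/L
Dose 6 (110 mg at t=25 h): 110·exp(−0.03301·15) = 67.046 mg/L
Dose 7 (425 mg at t=30 h): 425·exp(−0.03301·10) = 305.521 mg/L
Dose 8 (245 mg at t=35 h): 245·exp(−0.03301·5) = 207.727 mg/L
C(40) = 6.677 + 149.616 + 117.022 + 153.355 + 186.040 + 67.046 + 305.521 + 207.727 = 1193.004 mg/L

1193.004 mg/L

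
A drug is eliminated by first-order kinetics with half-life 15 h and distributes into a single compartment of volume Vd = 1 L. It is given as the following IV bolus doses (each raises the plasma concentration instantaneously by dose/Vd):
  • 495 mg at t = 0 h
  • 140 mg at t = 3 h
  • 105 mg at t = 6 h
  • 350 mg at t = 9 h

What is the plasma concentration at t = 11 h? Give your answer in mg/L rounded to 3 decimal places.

796.924 mg/L

k = ln 2 / 15 = 0.04621 per h
Dose 1 (495 mg at t=0 h): 495·exp(−0.04621·11) = 297.749 mg/L
Dose 2 (140 mg at t=3 h): 140·exp(−0.04621·8) = 96.734 mg/L
Dose 3 (105 mg at t=6 h): 105·exp(−0.04621·5) = 83.339 mg/L
Dose 4 (350 mg at t=9 h): 350·exp(−0.04621·2) = 319.103 mg/L
C(11) = 297.749 + 96.734 + 83.339 + 319.103 = 796.924 mg/L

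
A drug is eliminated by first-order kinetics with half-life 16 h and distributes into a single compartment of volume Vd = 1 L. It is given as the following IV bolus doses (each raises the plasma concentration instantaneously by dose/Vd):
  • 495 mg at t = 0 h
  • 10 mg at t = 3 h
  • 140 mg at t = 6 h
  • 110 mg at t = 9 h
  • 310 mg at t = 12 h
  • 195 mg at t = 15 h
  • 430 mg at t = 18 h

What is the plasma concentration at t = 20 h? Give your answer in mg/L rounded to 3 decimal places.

k = ln 2 / 16 = 0.04332 per h
Dose 1 (495 mg at t=0 h): 495·exp(−0.04332·20) = 208.122 mg/L
Dose 2 (10 mg at t=3 h): 10·exp(−0.04332·17) = 4.788 mg/L
Dose 3 (140 mg at t=6 h): 140·exp(−0.04332·14) = 76.336 mg/L
Dose 4 (110 mg at t=9 h): 110·exp(−0.04332·11) = 68.302 mg/L
Dose 5 (310 mg at t=12 h): 310·exp(−0.04332·8) = 219.203 mg/L
Dose 6 (195 mg at t=15 h): 195·exp(−0.04332·5) = 157.023 mg/L
Dose 7 (430 mg at t=18 h): 430·exp(−0.04332·2) = 394.312 mg/L
C(20) = 208.122 + 4.788 + 76.336 + 68.302 + 219.203 + 157.023 + 394.312 = 1128.085 mg/L

1128.085 mg/L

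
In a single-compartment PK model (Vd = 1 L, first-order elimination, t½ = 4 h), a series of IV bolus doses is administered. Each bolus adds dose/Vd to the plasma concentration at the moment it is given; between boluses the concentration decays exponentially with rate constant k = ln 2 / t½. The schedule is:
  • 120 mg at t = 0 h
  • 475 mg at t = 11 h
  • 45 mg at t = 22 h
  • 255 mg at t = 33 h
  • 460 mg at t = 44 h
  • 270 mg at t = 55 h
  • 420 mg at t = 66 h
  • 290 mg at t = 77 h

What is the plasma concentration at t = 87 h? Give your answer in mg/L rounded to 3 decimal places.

63.647 mg/L

k = ln 2 / 4 = 0.17329 per h
Dose 1 (120 mg at t=0 h): 120·exp(−0.17329·87) = 0.000 mg/L
Dose 2 (475 mg at t=11 h): 475·exp(−0.17329·76) = 0.001 mg/L
Dose 3 (45 mg at t=22 h): 45·exp(−0.17329·65) = 0.001 mg/L
Dose 4 (255 mg at t=33 h): 255·exp(−0.17329·54) = 0.022 mg/L
Dose 5 (460 mg at t=44 h): 460·exp(−0.17329·43) = 0.267 mg/L
Dose 6 (270 mg at t=55 h): 270·exp(−0.17329·32) = 1.055 mg/L
Dose 7 (420 mg at t=66 h): 420·exp(−0.17329·21) = 11.037 mg/L
Dose 8 (290 mg at t=77 h): 290·exp(−0.17329·10) = 51.265 mg/L
C(87) = 0.000 + 0.001 + 0.001 + 0.022 + 0.267 + 1.055 + 11.037 + 51.265 = 63.647 mg/L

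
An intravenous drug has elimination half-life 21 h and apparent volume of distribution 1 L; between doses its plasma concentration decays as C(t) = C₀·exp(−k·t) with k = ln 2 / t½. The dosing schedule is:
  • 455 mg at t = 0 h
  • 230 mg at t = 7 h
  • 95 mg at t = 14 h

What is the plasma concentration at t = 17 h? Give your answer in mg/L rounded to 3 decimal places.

510.994 mg/L

k = ln 2 / 21 = 0.03301 per h
Dose 1 (455 mg at t=0 h): 455·exp(−0.03301·17) = 259.609 mg/L
Dose 2 (230 mg at t=7 h): 230·exp(−0.03301·10) = 165.341 mg/L
Dose 3 (95 mg at t=14 h): 95·exp(−0.03301·3) = 86.044 mg/L
C(17) = 259.609 + 165.341 + 86.044 = 510.994 mg/L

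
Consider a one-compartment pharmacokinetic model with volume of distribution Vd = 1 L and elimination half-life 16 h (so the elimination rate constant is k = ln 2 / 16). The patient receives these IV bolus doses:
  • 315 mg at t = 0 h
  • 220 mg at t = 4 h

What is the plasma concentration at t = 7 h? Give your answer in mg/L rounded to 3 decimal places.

425.788 mg/L

k = ln 2 / 16 = 0.04332 per h
Dose 1 (315 mg at t=0 h): 315·exp(−0.04332·7) = 232.600 mg/L
Dose 2 (220 mg at t=4 h): 220·exp(−0.04332·3) = 193.188 mg/L
C(7) = 232.600 + 193.188 = 425.788 mg/L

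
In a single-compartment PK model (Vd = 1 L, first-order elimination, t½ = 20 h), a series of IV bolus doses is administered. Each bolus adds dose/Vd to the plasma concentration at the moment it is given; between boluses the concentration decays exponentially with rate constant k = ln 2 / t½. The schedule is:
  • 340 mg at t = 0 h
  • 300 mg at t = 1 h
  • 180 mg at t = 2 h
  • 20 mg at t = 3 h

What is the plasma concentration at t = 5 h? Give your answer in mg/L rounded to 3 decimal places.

727.956 mg/L

k = ln 2 / 20 = 0.03466 per h
Dose 1 (340 mg at t=0 h): 340·exp(−0.03466·5) = 285.905 mg/L
Dose 2 (300 mg at t=1 h): 300·exp(−0.03466·4) = 261.165 mg/L
Dose 3 (180 mg at t=2 h): 180·exp(−0.03466·3) = 162.225 mg/L
Dose 4 (20 mg at t=3 h): 20·exp(−0.03466·2) = 18.661 mg/L
C(5) = 285.905 + 261.165 + 162.225 + 18.661 = 727.956 mg/L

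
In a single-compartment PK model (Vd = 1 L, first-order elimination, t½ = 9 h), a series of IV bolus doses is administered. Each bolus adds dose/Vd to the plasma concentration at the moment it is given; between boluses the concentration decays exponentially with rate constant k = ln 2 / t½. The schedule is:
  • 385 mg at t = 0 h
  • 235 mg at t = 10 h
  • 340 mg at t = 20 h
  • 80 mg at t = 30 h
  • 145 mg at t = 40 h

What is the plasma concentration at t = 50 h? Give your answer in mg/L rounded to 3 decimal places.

k = ln 2 / 9 = 0.07702 per h
Dose 1 (385 mg at t=0 h): 385·exp(−0.07702·50) = 8.186 mg/L
Dose 2 (235 mg at t=10 h): 235·exp(−0.07702·40) = 10.793 mg/L
Dose 3 (340 mg at t=20 h): 340·exp(−0.07702·30) = 33.732 mg/L
Dose 4 (80 mg at t=30 h): 80·exp(−0.07702·20) = 17.145 mg/L
Dose 5 (145 mg at t=40 h): 145·exp(−0.07702·10) = 67.126 mg/L
C(50) = 8.186 + 10.793 + 33.732 + 17.145 + 67.126 = 136.982 mg/L

136.982 mg/L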